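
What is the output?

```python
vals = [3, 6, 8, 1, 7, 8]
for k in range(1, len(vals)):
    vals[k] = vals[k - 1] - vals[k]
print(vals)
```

[3, -3, -11, -12, -19, -27]

k=1: vals[1] = 3-6 = -3 → [3, -3, 8, 1, 7, 8]
k=2: vals[2] = (-3)-8 = -11 → [3, -3, -11, 1, 7, 8]
k=3: vals[3] = (-11)-1 = -12 → [3, -3, -11, -12, 7, 8]
k=4: vals[4] = (-12)-7 = -19 → [3, -3, -11, -12, -19, 8]
k=5: vals[5] = (-19)-8 = -27 → [3, -3, -11, -12, -19, -27]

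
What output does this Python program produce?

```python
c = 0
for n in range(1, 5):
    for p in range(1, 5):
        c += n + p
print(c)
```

80

n=1,p=1: c = 0+2 = 2
n=1,p=2: c = 2+3 = 5
n=1,p=3: c = 5+4 = 9
n=1,p=4: c = 9+5 = 14
n=2,p=1: c = 14+3 = 17
n=2,p=2: c = 17+4 = 21
n=2,p=3: c = 21+5 = 26
n=2,p=4: c = 26+6 = 32
n=3,p=1: c = 32+4 = 36
n=3,p=2: c = 36+5 = 41
n=3,p=3: c = 41+6 = 47
n=3,p=4: c = 47+7 = 54
n=4,p=1: c = 54+5 = 59
n=4,p=2: c = 59+6 = 65
n=4,p=3: c = 65+7 = 72
n=4,p=4: c = 72+8 = 80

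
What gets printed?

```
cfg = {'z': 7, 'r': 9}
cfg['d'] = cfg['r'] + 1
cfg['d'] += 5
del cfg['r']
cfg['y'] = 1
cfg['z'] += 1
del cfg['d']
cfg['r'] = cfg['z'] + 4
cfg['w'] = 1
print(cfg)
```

cfg['d'] = cfg['r']+1 = 10 → {'z': 7, 'r': 9, 'd': 10}
cfg['d'] = 10+5 = 15 → {'z': 7, 'r': 9, 'd': 15}
del 'r' → {'z': 7, 'd': 15}
cfg['y'] = 1 → {'z': 7, 'd': 15, 'y': 1}
cfg['z'] = 7+1 = 8 → {'z': 8, 'd': 15, 'y': 1}
del 'd' → {'z': 8, 'y': 1}
cfg['r'] = cfg['z']+4 = 12 → {'z': 8, 'y': 1, 'r': 12}
cfg['w'] = 1 → {'z': 8, 'y': 1, 'r': 12, 'w': 1}

{'z': 8, 'y': 1, 'r': 12, 'w': 1}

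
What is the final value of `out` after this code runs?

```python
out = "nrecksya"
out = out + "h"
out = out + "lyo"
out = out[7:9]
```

'ah'

+ 'h' → 'nrecksyah'
+ 'lyo' → 'nrecksyahlyo'
slice [7:9] → 'ah'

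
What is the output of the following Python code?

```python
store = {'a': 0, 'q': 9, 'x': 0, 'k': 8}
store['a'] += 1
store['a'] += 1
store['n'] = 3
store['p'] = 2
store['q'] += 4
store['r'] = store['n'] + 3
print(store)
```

{'a': 2, 'q': 13, 'x': 0, 'k': 8, 'n': 3, 'p': 2, 'r': 6}

store['a'] = 0+1 = 1 → {'a': 1, 'q': 9, 'x': 0, 'k': 8}
store['a'] = 1+1 = 2 → {'a': 2, 'q': 9, 'x': 0, 'k': 8}
store['n'] = 3 → {'a': 2, 'q': 9, 'x': 0, 'k': 8, 'n': 3}
store['p'] = 2 → {'a': 2, 'q': 9, 'x': 0, 'k': 8, 'n': 3, 'p': 2}
store['q'] = 9+4 = 13 → {'a': 2, 'q': 13, 'x': 0, 'k': 8, 'n': 3, 'p': 2}
store['r'] = store['n']+3 = 6 → {'a': 2, 'q': 13, 'x': 0, 'k': 8, 'n': 3, 'p': 2, 'r': 6}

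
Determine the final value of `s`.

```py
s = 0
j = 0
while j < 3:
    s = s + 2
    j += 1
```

6

j=0: s = 0+2 = 2
j=1: s = 2+2 = 4
j=2: s = 4+2 = 6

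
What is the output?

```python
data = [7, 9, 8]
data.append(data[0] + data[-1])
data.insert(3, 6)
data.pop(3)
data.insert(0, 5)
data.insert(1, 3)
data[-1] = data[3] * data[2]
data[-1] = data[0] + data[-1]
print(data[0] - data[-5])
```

2

append data[0]+data[-1] = 7+8 = 15 → [7, 9, 8, 15]
insert 6 at 3 → [7, 9, 8, 6, 15]
pop(3) removes 6 → [7, 9, 8, 15]
insert 5 at 0 → [5, 7, 9, 8, 15]
insert 3 at 1 → [5, 3, 7, 9, 8, 15]
data[-1] = data[3]*data[2] = 9*7 = 63 → [5, 3, 7, 9, 8, 63]
data[-1] = data[0]+data[-1] = 5+63 = 68 → [5, 3, 7, 9, 8, 68]
data[0]-data[-5] = 5-3 = 2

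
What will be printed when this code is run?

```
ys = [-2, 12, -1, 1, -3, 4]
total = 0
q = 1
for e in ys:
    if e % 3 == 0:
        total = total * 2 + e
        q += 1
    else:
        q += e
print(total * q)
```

105

e=-2: not %3==0; q=-1
e=12: %3==0, total = 0*2+12 = 12; q=0
e=-1: not %3==0; q=-1
e=1: not %3==0; q=0
e=-3: %3==0, total = 12*2+(-3) = 21; q=1
e=4: not %3==0; q=5
total*q = 21*5 = 105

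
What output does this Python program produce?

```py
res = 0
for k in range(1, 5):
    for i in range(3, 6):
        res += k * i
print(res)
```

k=1,i=3: res = 0+3 = 3
k=1,i=4: res = 3+4 = 7
k=1,i=5: res = 7+5 = 12
k=2,i=3: res = 12+6 = 18
k=2,i=4: res = 18+8 = 26
k=2,i=5: res = 26+10 = 36
k=3,i=3: res = 36+9 = 45
k=3,i=4: res = 45+12 = 57
k=3,i=5: res = 57+15 = 72
k=4,i=3: res = 72+12 = 84
k=4,i=4: res = 84+16 = 100
k=4,i=5: res = 100+20 = 120

120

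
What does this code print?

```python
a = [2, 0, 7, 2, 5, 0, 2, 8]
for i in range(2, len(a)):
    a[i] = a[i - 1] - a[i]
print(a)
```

i=2: a[2] = 0-7 = -7 → [2, 0, -7, 2, 5, 0, 2, 8]
i=3: a[3] = (-7)-2 = -9 → [2, 0, -7, -9, 5, 0, 2, 8]
i=4: a[4] = (-9)-5 = -14 → [2, 0, -7, -9, -14, 0, 2, 8]
i=5: a[5] = (-14)-0 = -14 → [2, 0, -7, -9, -14, -14, 2, 8]
i=6: a[6] = (-14)-2 = -16 → [2, 0, -7, -9, -14, -14, -16, 8]
i=7: a[7] = (-16)-8 = -24 → [2, 0, -7, -9, -14, -14, -16, -24]

[2, 0, -7, -9, -14, -14, -16, -24]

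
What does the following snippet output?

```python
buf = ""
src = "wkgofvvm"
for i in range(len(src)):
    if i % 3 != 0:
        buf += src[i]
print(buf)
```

i=0: skip
i=1: add 'k' → 'k'
i=2: add 'g' → 'kg'
i=3: skip
i=4: add 'f' → 'kgf'
i=5: add 'v' → 'kgfv'
i=6: skip
i=7: add 'm' → 'kgfvm'

kgfvm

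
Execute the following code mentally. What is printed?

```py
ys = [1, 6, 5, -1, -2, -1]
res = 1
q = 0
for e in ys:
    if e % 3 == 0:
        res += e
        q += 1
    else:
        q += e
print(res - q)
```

4

e=1: not %3==0; q=1
e=6: %3==0, res = 1+6 = 7; q=2
e=5: not %3==0; q=7
e=-1: not %3==0; q=6
e=-2: not %3==0; q=4
e=-1: not %3==0; q=3
res-q = 7-3 = 4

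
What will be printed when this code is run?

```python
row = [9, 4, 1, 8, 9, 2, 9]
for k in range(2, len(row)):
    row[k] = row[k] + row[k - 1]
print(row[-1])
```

k=2: row[2] = 1+4 = 5 → [9, 4, 5, 8, 9, 2, 9]
k=3: row[3] = 8+5 = 13 → [9, 4, 5, 13, 9, 2, 9]
k=4: row[4] = 9+13 = 22 → [9, 4, 5, 13, 22, 2, 9]
k=5: row[5] = 2+22 = 24 → [9, 4, 5, 13, 22, 24, 9]
k=6: row[6] = 9+24 = 33 → [9, 4, 5, 13, 22, 24, 33]

33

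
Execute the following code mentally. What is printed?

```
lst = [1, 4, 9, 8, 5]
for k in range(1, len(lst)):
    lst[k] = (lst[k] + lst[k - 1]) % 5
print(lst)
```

[1, 0, 4, 2, 2]

k=1: lst[1] = (4+1)%5 = 0 → [1, 0, 9, 8, 5]
k=2: lst[2] = (9+0)%5 = 4 → [1, 0, 4, 8, 5]
k=3: lst[3] = (8+4)%5 = 2 → [1, 0, 4, 2, 5]
k=4: lst[4] = (5+2)%5 = 2 → [1, 0, 4, 2, 2]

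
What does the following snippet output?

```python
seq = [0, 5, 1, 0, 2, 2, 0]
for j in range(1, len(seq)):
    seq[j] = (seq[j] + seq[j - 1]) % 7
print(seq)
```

j=1: seq[1] = (5+0)%7 = 5 → [0, 5, 1, 0, 2, 2, 0]
j=2: seq[2] = (1+5)%7 = 6 → [0, 5, 6, 0, 2, 2, 0]
j=3: seq[3] = (0+6)%7 = 6 → [0, 5, 6, 6, 2, 2, 0]
j=4: seq[4] = (2+6)%7 = 1 → [0, 5, 6, 6, 1, 2, 0]
j=5: seq[5] = (2+1)%7 = 3 → [0, 5, 6, 6, 1, 3, 0]
j=6: seq[6] = (0+3)%7 = 3 → [0, 5, 6, 6, 1, 3, 3]

[0, 5, 6, 6, 1, 3, 3]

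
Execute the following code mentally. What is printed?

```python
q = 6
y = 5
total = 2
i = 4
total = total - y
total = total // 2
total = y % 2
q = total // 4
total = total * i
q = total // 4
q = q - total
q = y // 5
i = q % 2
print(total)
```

total = 2-5 = -3
total = (-3)//2 = -2
total = 5%2 = 1
q = 1//4 = 0
total = 1*4 = 4
q = 4//4 = 1
q = 1-4 = -3
q = 5//5 = 1
i = 1%2 = 1

4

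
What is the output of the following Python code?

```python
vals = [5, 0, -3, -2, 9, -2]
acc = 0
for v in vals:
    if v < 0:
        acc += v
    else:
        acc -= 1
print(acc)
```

-10

v=5: not <0, acc = 0-1 = -1
v=0: not <0, acc = (-1)-1 = -2
v=-3: <0, acc = (-2)+(-3) = -5
v=-2: <0, acc = (-5)+(-2) = -7
v=9: not <0, acc = (-7)-1 = -8
v=-2: <0, acc = (-8)+(-2) = -10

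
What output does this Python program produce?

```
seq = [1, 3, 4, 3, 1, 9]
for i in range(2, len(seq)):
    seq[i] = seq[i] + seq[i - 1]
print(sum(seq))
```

52

i=2: seq[2] = 4+3 = 7 → [1, 3, 7, 3, 1, 9]
i=3: seq[3] = 3+7 = 10 → [1, 3, 7, 10, 1, 9]
i=4: seq[4] = 1+10 = 11 → [1, 3, 7, 10, 11, 9]
i=5: seq[5] = 9+11 = 20 → [1, 3, 7, 10, 11, 20]
sum = 52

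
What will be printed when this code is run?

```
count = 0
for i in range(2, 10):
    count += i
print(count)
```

44

i=2: count = 0+2 = 2
i=3: count = 2+3 = 5
i=4: count = 5+4 = 9
i=5: count = 9+5 = 14
i=6: count = 14+6 = 20
i=7: count = 20+7 = 27
i=8: count = 27+8 = 35
i=9: count = 35+9 = 44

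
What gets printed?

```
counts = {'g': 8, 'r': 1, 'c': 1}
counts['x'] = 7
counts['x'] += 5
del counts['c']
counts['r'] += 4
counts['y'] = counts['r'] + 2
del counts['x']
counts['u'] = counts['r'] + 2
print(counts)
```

{'g': 8, 'r': 5, 'y': 7, 'u': 7}

counts['x'] = 7 → {'g': 8, 'r': 1, 'c': 1, 'x': 7}
counts['x'] = 7+5 = 12 → {'g': 8, 'r': 1, 'c': 1, 'x': 12}
del 'c' → {'g': 8, 'r': 1, 'x': 12}
counts['r'] = 1+4 = 5 → {'g': 8, 'r': 5, 'x': 12}
counts['y'] = counts['r']+2 = 7 → {'g': 8, 'r': 5, 'x': 12, 'y': 7}
del 'x' → {'g': 8, 'r': 5, 'y': 7}
counts['u'] = counts['r']+2 = 7 → {'g': 8, 'r': 5, 'y': 7, 'u': 7}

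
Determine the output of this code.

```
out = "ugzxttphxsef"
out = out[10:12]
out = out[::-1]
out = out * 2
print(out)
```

fefe

slice [10:12] → 'ef'
reverse → 'fe'
repeat ×2 → 'fefe'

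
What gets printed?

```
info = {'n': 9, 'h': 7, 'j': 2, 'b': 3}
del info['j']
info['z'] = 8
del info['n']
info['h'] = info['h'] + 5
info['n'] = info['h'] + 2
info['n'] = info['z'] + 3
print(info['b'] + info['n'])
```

14

del 'j' → {'n': 9, 'h': 7, 'b': 3}
info['z'] = 8 → {'n': 9, 'h': 7, 'b': 3, 'z': 8}
del 'n' → {'h': 7, 'b': 3, 'z': 8}
info['h'] = info['h']+5 = 12 → {'h': 12, 'b': 3, 'z': 8}
info['n'] = info['h']+2 = 14 → {'h': 12, 'b': 3, 'z': 8, 'n': 14}
info['n'] = info['z']+3 = 11 → {'h': 12, 'b': 3, 'z': 8, 'n': 11}
info['b']+info['n'] = 3+11 = 14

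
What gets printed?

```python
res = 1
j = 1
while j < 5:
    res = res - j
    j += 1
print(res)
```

-9

j=1: res = 1-1 = 0
j=2: res = 0-2 = -2
j=3: res = (-2)-3 = -5
j=4: res = (-5)-4 = -9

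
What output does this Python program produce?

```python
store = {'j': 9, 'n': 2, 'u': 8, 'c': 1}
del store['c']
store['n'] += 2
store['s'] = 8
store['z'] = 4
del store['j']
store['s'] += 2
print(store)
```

del 'c' → {'j': 9, 'n': 2, 'u': 8}
store['n'] = 2+2 = 4 → {'j': 9, 'n': 4, 'u': 8}
store['s'] = 8 → {'j': 9, 'n': 4, 'u': 8, 's': 8}
store['z'] = 4 → {'j': 9, 'n': 4, 'u': 8, 's': 8, 'z': 4}
del 'j' → {'n': 4, 'u': 8, 's': 8, 'z': 4}
store['s'] = 8+2 = 10 → {'n': 4, 'u': 8, 's': 10, 'z': 4}

{'n': 4, 'u': 8, 's': 10, 'z': 4}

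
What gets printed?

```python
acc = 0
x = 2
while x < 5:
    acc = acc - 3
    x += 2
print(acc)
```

x=2: acc = 0-3 = -3
x=4: acc = (-3)-3 = -6

-6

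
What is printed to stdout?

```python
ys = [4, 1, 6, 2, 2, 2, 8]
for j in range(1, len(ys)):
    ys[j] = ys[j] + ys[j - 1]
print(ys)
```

j=1: ys[1] = 1+4 = 5 → [4, 5, 6, 2, 2, 2, 8]
j=2: ys[2] = 6+5 = 11 → [4, 5, 11, 2, 2, 2, 8]
j=3: ys[3] = 2+11 = 13 → [4, 5, 11, 13, 2, 2, 8]
j=4: ys[4] = 2+13 = 15 → [4, 5, 11, 13, 15, 2, 8]
j=5: ys[5] = 2+15 = 17 → [4, 5, 11, 13, 15, 17, 8]
j=6: ys[6] = 8+17 = 25 → [4, 5, 11, 13, 15, 17, 25]

[4, 5, 11, 13, 15, 17, 25]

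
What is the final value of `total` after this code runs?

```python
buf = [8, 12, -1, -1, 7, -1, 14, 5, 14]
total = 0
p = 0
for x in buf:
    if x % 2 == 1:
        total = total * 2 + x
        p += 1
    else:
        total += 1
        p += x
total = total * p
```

3922

x=8: not odd, total = 0+1 = 1; p=8
x=12: not odd, total = 1+1 = 2; p=20
x=-1: odd, total = 2*2+(-1) = 3; p=21
x=-1: odd, total = 3*2+(-1) = 5; p=22
x=7: odd, total = 5*2+7 = 17; p=23
x=-1: odd, total = 17*2+(-1) = 33; p=24
x=14: not odd, total = 33+1 = 34; p=38
x=5: odd, total = 34*2+5 = 73; p=39
x=14: not odd, total = 73+1 = 74; p=53
total*p = 74*53 = 3922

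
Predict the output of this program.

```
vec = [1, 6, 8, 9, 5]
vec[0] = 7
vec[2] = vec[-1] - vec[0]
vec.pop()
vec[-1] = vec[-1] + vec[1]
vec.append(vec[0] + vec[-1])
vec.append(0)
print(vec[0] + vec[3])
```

22

vec[0] = 7 → [7, 6, 8, 9, 5]
vec[2] = vec[-1]-vec[0] = 5-7 = -2 → [7, 6, -2, 9, 5]
pop() removes 5 → [7, 6, -2, 9]
vec[-1] = vec[-1]+vec[1] = 9+6 = 15 → [7, 6, -2, 15]
append vec[0]+vec[-1] = 7+15 = 22 → [7, 6, -2, 15, 22]
append 0 → [7, 6, -2, 15, 22, 0]
vec[0]+vec[3] = 7+15 = 22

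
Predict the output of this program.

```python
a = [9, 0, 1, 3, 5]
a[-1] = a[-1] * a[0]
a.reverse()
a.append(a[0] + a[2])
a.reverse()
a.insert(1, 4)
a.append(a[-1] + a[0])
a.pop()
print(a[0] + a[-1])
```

a[-1] = a[-1]*a[0] = 5*9 = 45 → [9, 0, 1, 3, 45]
reverse → [45, 3, 1, 0, 9]
append a[0]+a[2] = 45+1 = 46 → [45, 3, 1, 0, 9, 46]
reverse → [46, 9, 0, 1, 3, 45]
insert 4 at 1 → [46, 4, 9, 0, 1, 3, 45]
append a[-1]+a[0] = 45+46 = 91 → [46, 4, 9, 0, 1, 3, 45, 91]
pop() removes 91 → [46, 4, 9, 0, 1, 3, 45]
a[0]+a[-1] = 46+45 = 91

91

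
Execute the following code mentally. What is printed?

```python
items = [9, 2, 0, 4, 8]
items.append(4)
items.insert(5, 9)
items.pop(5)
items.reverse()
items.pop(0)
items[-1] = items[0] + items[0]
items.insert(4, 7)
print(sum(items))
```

append 4 → [9, 2, 0, 4, 8, 4]
insert 9 at 5 → [9, 2, 0, 4, 8, 9, 4]
pop(5) removes 9 → [9, 2, 0, 4, 8, 4]
reverse → [4, 8, 4, 0, 2, 9]
pop(0) removes 4 → [8, 4, 0, 2, 9]
items[-1] = items[0]+items[0] = 8+8 = 16 → [8, 4, 0, 2, 16]
insert 7 at 4 → [8, 4, 0, 2, 7, 16]
sum = 37

37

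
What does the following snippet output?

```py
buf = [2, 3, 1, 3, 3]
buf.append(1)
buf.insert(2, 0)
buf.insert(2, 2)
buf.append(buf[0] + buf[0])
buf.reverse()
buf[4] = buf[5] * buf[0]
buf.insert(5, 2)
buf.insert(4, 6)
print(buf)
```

append 1 → [2, 3, 1, 3, 3, 1]
insert 0 at 2 → [2, 3, 0, 1, 3, 3, 1]
insert 2 at 2 → [2, 3, 2, 0, 1, 3, 3, 1]
append buf[0]+buf[0] = 2+2 = 4 → [2, 3, 2, 0, 1, 3, 3, 1, 4]
reverse → [4, 1, 3, 3, 1, 0, 2, 3, 2]
buf[4] = buf[5]*buf[0] = 0*4 = 0 → [4, 1, 3, 3, 0, 0, 2, 3, 2]
insert 2 at 5 → [4, 1, 3, 3, 0, 2, 0, 2, 3, 2]
insert 6 at 4 → [4, 1, 3, 3, 6, 0, 2, 0, 2, 3, 2]

[4, 1, 3, 3, 6, 0, 2, 0, 2, 3, 2]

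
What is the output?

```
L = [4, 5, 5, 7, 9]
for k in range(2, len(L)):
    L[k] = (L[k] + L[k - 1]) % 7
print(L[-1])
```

5

k=2: L[2] = (5+5)%7 = 3 → [4, 5, 3, 7, 9]
k=3: L[3] = (7+3)%7 = 3 → [4, 5, 3, 3, 9]
k=4: L[4] = (9+3)%7 = 5 → [4, 5, 3, 3, 5]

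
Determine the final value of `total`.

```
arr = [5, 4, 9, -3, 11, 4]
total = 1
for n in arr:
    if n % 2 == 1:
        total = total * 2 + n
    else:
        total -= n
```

n=5: odd, total = 1*2+5 = 7
n=4: not odd, total = 7-4 = 3
n=9: odd, total = 3*2+9 = 15
n=-3: odd, total = 15*2+(-3) = 27
n=11: odd, total = 27*2+11 = 65
n=4: not odd, total = 65-4 = 61

61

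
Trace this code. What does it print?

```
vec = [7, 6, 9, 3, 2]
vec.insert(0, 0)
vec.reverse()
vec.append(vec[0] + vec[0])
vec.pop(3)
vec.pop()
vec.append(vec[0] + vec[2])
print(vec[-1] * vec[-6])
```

insert 0 at 0 → [0, 7, 6, 9, 3, 2]
reverse → [2, 3, 9, 6, 7, 0]
append vec[0]+vec[0] = 2+2 = 4 → [2, 3, 9, 6, 7, 0, 4]
pop(3) removes 6 → [2, 3, 9, 7, 0, 4]
pop() removes 4 → [2, 3, 9, 7, 0]
append vec[0]+vec[2] = 2+9 = 11 → [2, 3, 9, 7, 0, 11]
vec[-1]*vec[-6] = 11*2 = 22

22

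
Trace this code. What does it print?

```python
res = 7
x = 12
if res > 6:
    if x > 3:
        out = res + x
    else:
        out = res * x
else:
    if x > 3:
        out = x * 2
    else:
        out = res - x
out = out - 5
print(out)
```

14

res=7, x=12
res > 6 is True; x > 3 is True
→ out = res + x = 19
out = 19-5 = 14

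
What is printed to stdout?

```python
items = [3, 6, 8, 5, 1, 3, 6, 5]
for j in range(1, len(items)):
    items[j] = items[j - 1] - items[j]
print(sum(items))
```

-121

j=1: items[1] = 3-6 = -3 → [3, -3, 8, 5, 1, 3, 6, 5]
j=2: items[2] = (-3)-8 = -11 → [3, -3, -11, 5, 1, 3, 6, 5]
j=3: items[3] = (-11)-5 = -16 → [3, -3, -11, -16, 1, 3, 6, 5]
j=4: items[4] = (-16)-1 = -17 → [3, -3, -11, -16, -17, 3, 6, 5]
j=5: items[5] = (-17)-3 = -20 → [3, -3, -11, -16, -17, -20, 6, 5]
j=6: items[6] = (-20)-6 = -26 → [3, -3, -11, -16, -17, -20, -26, 5]
j=7: items[7] = (-26)-5 = -31 → [3, -3, -11, -16, -17, -20, -26, -31]
sum = -121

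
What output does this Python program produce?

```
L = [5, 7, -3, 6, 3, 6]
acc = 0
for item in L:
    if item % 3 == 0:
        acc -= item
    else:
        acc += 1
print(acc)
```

item=5: not %3==0, acc = 0+1 = 1
item=7: not %3==0, acc = 1+1 = 2
item=-3: %3==0, acc = 2-(-3) = 5
item=6: %3==0, acc = 5-6 = -1
item=3: %3==0, acc = (-1)-3 = -4
item=6: %3==0, acc = (-4)-6 = -10

-10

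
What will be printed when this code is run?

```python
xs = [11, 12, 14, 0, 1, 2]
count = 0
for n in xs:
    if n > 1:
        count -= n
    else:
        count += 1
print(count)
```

-37

n=11: >1, count = 0-11 = -11
n=12: >1, count = (-11)-12 = -23
n=14: >1, count = (-23)-14 = -37
n=0: not >1, count = (-37)+1 = -36
n=1: not >1, count = (-36)+1 = -35
n=2: >1, count = (-35)-2 = -37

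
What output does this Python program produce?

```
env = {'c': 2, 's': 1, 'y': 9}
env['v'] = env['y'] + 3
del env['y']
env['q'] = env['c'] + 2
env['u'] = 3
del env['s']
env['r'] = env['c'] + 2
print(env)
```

env['v'] = env['y']+3 = 12 → {'c': 2, 's': 1, 'y': 9, 'v': 12}
del 'y' → {'c': 2, 's': 1, 'v': 12}
env['q'] = env['c']+2 = 4 → {'c': 2, 's': 1, 'v': 12, 'q': 4}
env['u'] = 3 → {'c': 2, 's': 1, 'v': 12, 'q': 4, 'u': 3}
del 's' → {'c': 2, 'v': 12, 'q': 4, 'u': 3}
env['r'] = env['c']+2 = 4 → {'c': 2, 'v': 12, 'q': 4, 'u': 3, 'r': 4}

{'c': 2, 'v': 12, 'q': 4, 'u': 3, 'r': 4}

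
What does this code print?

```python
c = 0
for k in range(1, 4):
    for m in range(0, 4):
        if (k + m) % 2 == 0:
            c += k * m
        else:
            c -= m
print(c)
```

k=1,m=0: odd sum, c = 0-0 = 0
k=1,m=1: even sum, c = 0+1 = 1
k=1,m=2: odd sum, c = 1-2 = -1
k=1,m=3: even sum, c = (-1)+3 = 2
k=2,m=0: even sum, c = 2+0 = 2
k=2,m=1: odd sum, c = 2-1 = 1
k=2,m=2: even sum, c = 1+4 = 5
k=2,m=3: odd sum, c = 5-3 = 2
k=3,m=0: odd sum, c = 2-0 = 2
k=3,m=1: even sum, c = 2+3 = 5
k=3,m=2: odd sum, c = 5-2 = 3
k=3,m=3: even sum, c = 3+9 = 12

12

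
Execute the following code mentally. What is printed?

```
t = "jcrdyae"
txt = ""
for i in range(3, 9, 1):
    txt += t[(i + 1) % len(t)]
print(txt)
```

yaejcr

i=3: add t[4]='y' → 'y'
i=4: add t[5]='a' → 'ya'
i=5: add t[6]='e' → 'yae'
i=6: add t[0]='j' → 'yaej'
i=7: add t[1]='c' → 'yaejc'
i=8: add t[2]='r' → 'yaejcr'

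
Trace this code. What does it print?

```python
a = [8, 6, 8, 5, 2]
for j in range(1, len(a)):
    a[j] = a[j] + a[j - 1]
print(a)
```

[8, 14, 22, 27, 29]

j=1: a[1] = 6+8 = 14 → [8, 14, 8, 5, 2]
j=2: a[2] = 8+14 = 22 → [8, 14, 22, 5, 2]
j=3: a[3] = 5+22 = 27 → [8, 14, 22, 27, 2]
j=4: a[4] = 2+27 = 29 → [8, 14, 22, 27, 29]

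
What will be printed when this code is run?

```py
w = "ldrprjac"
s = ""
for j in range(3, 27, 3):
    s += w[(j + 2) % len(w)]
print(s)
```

jlpadrcr

j=3: add w[5]='j' → 'j'
j=6: add w[0]='l' → 'jl'
j=9: add w[3]='p' → 'jlp'
j=12: add w[6]='a' → 'jlpa'
j=15: add w[1]='d' → 'jlpad'
j=18: add w[4]='r' → 'jlpadr'
j=21: add w[7]='c' → 'jlpadrc'
j=24: add w[2]='r' → 'jlpadrcr'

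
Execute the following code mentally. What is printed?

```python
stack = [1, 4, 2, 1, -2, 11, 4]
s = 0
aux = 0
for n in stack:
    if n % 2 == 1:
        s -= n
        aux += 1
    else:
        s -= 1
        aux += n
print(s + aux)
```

-6

n=1: odd, s = 0-1 = -1; aux=1
n=4: not odd, s = (-1)-1 = -2; aux=5
n=2: not odd, s = (-2)-1 = -3; aux=7
n=1: odd, s = (-3)-1 = -4; aux=8
n=-2: not odd, s = (-4)-1 = -5; aux=6
n=11: odd, s = (-5)-11 = -16; aux=7
n=4: not odd, s = (-16)-1 = -17; aux=11
s+aux = (-17)+11 = -6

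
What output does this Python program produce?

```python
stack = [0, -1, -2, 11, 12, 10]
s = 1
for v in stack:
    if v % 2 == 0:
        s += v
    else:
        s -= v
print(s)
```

v=0: even, s = 1+0 = 1
v=-1: not even, s = 1-(-1) = 2
v=-2: even, s = 2+(-2) = 0
v=11: not even, s = 0-11 = -11
v=12: even, s = (-11)+12 = 1
v=10: even, s = 1+10 = 11

11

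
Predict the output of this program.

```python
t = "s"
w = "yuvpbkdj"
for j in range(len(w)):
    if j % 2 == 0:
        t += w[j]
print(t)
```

j=0: add 'y' → 'sy'
j=1: skip
j=2: add 'v' → 'syv'
j=3: skip
j=4: add 'b' → 'syvb'
j=5: skip
j=6: add 'd' → 'syvbd'
j=7: skip

syvbd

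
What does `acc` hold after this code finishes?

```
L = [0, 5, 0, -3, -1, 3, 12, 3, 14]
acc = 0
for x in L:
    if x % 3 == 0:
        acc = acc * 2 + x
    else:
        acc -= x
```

x=0: %3==0, acc = 0*2+0 = 0
x=5: not %3==0, acc = 0-5 = -5
x=0: %3==0, acc = (-5)*2+0 = -10
x=-3: %3==0, acc = (-10)*2+(-3) = -23
x=-1: not %3==0, acc = (-23)-(-1) = -22
x=3: %3==0, acc = (-22)*2+3 = -41
x=12: %3==0, acc = (-41)*2+12 = -70
x=3: %3==0, acc = (-70)*2+3 = -137
x=14: not %3==0, acc = (-137)-14 = -151

-151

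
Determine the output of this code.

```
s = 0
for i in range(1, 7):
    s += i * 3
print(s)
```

63

i=1: s = 0+1*3 = 3
i=2: s = 3+2*3 = 9
i=3: s = 9+3*3 = 18
i=4: s = 18+4*3 = 30
i=5: s = 30+5*3 = 45
i=6: s = 45+6*3 = 63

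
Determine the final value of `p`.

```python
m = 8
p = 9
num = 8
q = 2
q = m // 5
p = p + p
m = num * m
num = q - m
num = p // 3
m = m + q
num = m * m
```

q = 8//5 = 1
p = 9+9 = 18
m = 8*8 = 64
num = 1-64 = -63
num = 18//3 = 6
m = 64+1 = 65
num = 65*65 = 4225

18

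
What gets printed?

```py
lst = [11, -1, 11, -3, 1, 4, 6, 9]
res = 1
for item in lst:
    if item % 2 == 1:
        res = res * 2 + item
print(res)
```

item=11: odd, res = 1*2+11 = 13
item=-1: odd, res = 13*2+(-1) = 25
item=11: odd, res = 25*2+11 = 61
item=-3: odd, res = 61*2+(-3) = 119
item=1: odd, res = 119*2+1 = 239
item=4: not odd
item=6: not odd
item=9: odd, res = 239*2+9 = 487

487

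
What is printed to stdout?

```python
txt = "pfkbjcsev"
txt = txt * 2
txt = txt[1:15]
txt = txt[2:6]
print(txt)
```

repeat ×2 → 'pfkbjcsevpfkbjcsev'
slice [1:15] → 'fkbjcsevpfkbjc'
slice [2:6] → 'bjcs'

bjcs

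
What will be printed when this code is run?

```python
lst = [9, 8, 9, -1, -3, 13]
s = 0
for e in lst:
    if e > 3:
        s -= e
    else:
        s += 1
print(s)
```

e=9: >3, s = 0-9 = -9
e=8: >3, s = (-9)-8 = -17
e=9: >3, s = (-17)-9 = -26
e=-1: not >3, s = (-26)+1 = -25
e=-3: not >3, s = (-25)+1 = -24
e=13: >3, s = (-24)-13 = -37

-37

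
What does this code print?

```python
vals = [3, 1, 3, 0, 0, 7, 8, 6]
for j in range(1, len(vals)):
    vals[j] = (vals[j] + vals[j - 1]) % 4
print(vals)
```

j=1: vals[1] = (1+3)%4 = 0 → [3, 0, 3, 0, 0, 7, 8, 6]
j=2: vals[2] = (3+0)%4 = 3 → [3, 0, 3, 0, 0, 7, 8, 6]
j=3: vals[3] = (0+3)%4 = 3 → [3, 0, 3, 3, 0, 7, 8, 6]
j=4: vals[4] = (0+3)%4 = 3 → [3, 0, 3, 3, 3, 7, 8, 6]
j=5: vals[5] = (7+3)%4 = 2 → [3, 0, 3, 3, 3, 2, 8, 6]
j=6: vals[6] = (8+2)%4 = 2 → [3, 0, 3, 3, 3, 2, 2, 6]
j=7: vals[7] = (6+2)%4 = 0 → [3, 0, 3, 3, 3, 2, 2, 0]

[3, 0, 3, 3, 3, 2, 2, 0]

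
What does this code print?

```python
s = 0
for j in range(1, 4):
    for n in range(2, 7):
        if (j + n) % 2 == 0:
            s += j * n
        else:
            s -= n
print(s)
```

j=1,n=2: odd sum, s = 0-2 = -2
j=1,n=3: even sum, s = (-2)+3 = 1
j=1,n=4: odd sum, s = 1-4 = -3
j=1,n=5: even sum, s = (-3)+5 = 2
j=1,n=6: odd sum, s = 2-6 = -4
j=2,n=2: even sum, s = (-4)+4 = 0
j=2,n=3: odd sum, s = 0-3 = -3
j=2,n=4: even sum, s = (-3)+8 = 5
j=2,n=5: odd sum, s = 5-5 = 0
j=2,n=6: even sum, s = 0+12 = 12
j=3,n=2: odd sum, s = 12-2 = 10
j=3,n=3: even sum, s = 10+9 = 19
j=3,n=4: odd sum, s = 19-4 = 15
j=3,n=5: even sum, s = 15+15 = 30
j=3,n=6: odd sum, s = 30-6 = 24

24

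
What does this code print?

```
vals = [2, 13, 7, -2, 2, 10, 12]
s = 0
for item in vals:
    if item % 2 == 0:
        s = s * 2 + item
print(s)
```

item=2: even, s = 0*2+2 = 2
item=13: not even
item=7: not even
item=-2: even, s = 2*2+(-2) = 2
item=2: even, s = 2*2+2 = 6
item=10: even, s = 6*2+10 = 22
item=12: even, s = 22*2+12 = 56

56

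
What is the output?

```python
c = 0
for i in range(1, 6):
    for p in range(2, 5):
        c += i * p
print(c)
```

135

i=1,p=2: c = 0+2 = 2
i=1,p=3: c = 2+3 = 5
i=1,p=4: c = 5+4 = 9
i=2,p=2: c = 9+4 = 13
i=2,p=3: c = 13+6 = 19
i=2,p=4: c = 19+8 = 27
i=3,p=2: c = 27+6 = 33
i=3,p=3: c = 33+9 = 42
i=3,p=4: c = 42+12 = 54
i=4,p=2: c = 54+8 = 62
i=4,p=3: c = 62+12 = 74
i=4,p=4: c = 74+16 = 90
i=5,p=2: c = 90+10 = 100
i=5,p=3: c = 100+15 = 115
i=5,p=4: c = 115+20 = 135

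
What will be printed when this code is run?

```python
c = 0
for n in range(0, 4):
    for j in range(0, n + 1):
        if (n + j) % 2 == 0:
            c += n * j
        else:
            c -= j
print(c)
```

14

n=0,j=0: even sum, c = 0+0 = 0
n=1,j=0: odd sum, c = 0-0 = 0
n=1,j=1: even sum, c = 0+1 = 1
n=2,j=0: even sum, c = 1+0 = 1
n=2,j=1: odd sum, c = 1-1 = 0
n=2,j=2: even sum, c = 0+4 = 4
n=3,j=0: odd sum, c = 4-0 = 4
n=3,j=1: even sum, c = 4+3 = 7
n=3,j=2: odd sum, c = 7-2 = 5
n=3,j=3: even sum, c = 5+9 = 14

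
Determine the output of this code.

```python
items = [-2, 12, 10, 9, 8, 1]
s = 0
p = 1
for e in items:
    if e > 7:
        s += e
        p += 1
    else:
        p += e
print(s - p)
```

35

e=-2: not >7; p=-1
e=12: >7, s = 0+12 = 12; p=0
e=10: >7, s = 12+10 = 22; p=1
e=9: >7, s = 22+9 = 31; p=2
e=8: >7, s = 31+8 = 39; p=3
e=1: not >7; p=4
s-p = 39-4 = 35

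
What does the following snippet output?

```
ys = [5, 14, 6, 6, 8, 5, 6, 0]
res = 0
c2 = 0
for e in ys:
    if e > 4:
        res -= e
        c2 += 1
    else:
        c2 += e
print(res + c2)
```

e=5: >4, res = 0-5 = -5; c2=1
e=14: >4, res = (-5)-14 = -19; c2=2
e=6: >4, res = (-19)-6 = -25; c2=3
e=6: >4, res = (-25)-6 = -31; c2=4
e=8: >4, res = (-31)-8 = -39; c2=5
e=5: >4, res = (-39)-5 = -44; c2=6
e=6: >4, res = (-44)-6 = -50; c2=7
e=0: not >4; c2=7
res+c2 = (-50)+7 = -43

-43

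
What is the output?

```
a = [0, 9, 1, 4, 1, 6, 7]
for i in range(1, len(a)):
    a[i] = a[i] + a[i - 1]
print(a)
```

i=1: a[1] = 9+0 = 9 → [0, 9, 1, 4, 1, 6, 7]
i=2: a[2] = 1+9 = 10 → [0, 9, 10, 4, 1, 6, 7]
i=3: a[3] = 4+10 = 14 → [0, 9, 10, 14, 1, 6, 7]
i=4: a[4] = 1+14 = 15 → [0, 9, 10, 14, 15, 6, 7]
i=5: a[5] = 6+15 = 21 → [0, 9, 10, 14, 15, 21, 7]
i=6: a[6] = 7+21 = 28 → [0, 9, 10, 14, 15, 21, 28]

[0, 9, 10, 14, 15, 21, 28]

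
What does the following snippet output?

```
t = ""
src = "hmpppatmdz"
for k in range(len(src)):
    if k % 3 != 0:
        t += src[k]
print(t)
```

k=0: skip
k=1: add 'm' → 'm'
k=2: add 'p' → 'mp'
k=3: skip
k=4: add 'p' → 'mpp'
k=5: add 'a' → 'mppa'
k=6: skip
k=7: add 'm' → 'mppam'
k=8: add 'd' → 'mppamd'
k=9: skip

mppamd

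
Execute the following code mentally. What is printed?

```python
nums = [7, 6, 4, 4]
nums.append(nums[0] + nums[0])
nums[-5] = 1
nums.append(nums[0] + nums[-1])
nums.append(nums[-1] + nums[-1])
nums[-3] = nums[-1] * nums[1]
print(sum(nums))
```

240

append nums[0]+nums[0] = 7+7 = 14 → [7, 6, 4, 4, 14]
nums[-5] = 1 → [1, 6, 4, 4, 14]
append nums[0]+nums[-1] = 1+14 = 15 → [1, 6, 4, 4, 14, 15]
append nums[-1]+nums[-1] = 15+15 = 30 → [1, 6, 4, 4, 14, 15, 30]
nums[-3] = nums[-1]*nums[1] = 30*6 = 180 → [1, 6, 4, 4, 180, 15, 30]
sum = 240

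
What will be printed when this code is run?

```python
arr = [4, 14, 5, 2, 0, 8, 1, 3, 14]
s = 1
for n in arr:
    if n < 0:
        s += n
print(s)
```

n=4: not <0
n=14: not <0
n=5: not <0
n=2: not <0
n=0: not <0
n=8: not <0
n=1: not <0
n=3: not <0
n=14: not <0

1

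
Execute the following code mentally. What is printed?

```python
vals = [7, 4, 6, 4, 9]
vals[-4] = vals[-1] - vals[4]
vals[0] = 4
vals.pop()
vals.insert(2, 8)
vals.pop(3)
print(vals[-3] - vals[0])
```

-4

vals[-4] = vals[-1]-vals[4] = 9-9 = 0 → [7, 0, 6, 4, 9]
vals[0] = 4 → [4, 0, 6, 4, 9]
pop() removes 9 → [4, 0, 6, 4]
insert 8 at 2 → [4, 0, 8, 6, 4]
pop(3) removes 6 → [4, 0, 8, 4]
vals[-3]-vals[0] = 0-4 = -4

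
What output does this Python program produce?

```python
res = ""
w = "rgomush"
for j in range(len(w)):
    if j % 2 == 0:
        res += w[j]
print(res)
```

j=0: add 'r' → 'r'
j=1: skip
j=2: add 'o' → 'ro'
j=3: skip
j=4: add 'u' → 'rou'
j=5: skip
j=6: add 'h' → 'rouh'

rouh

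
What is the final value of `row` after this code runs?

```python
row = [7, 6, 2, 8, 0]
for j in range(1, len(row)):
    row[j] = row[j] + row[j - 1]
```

[7, 13, 15, 23, 23]

j=1: row[1] = 6+7 = 13 → [7, 13, 2, 8, 0]
j=2: row[2] = 2+13 = 15 → [7, 13, 15, 8, 0]
j=3: row[3] = 8+15 = 23 → [7, 13, 15, 23, 0]
j=4: row[4] = 0+23 = 23 → [7, 13, 15, 23, 23]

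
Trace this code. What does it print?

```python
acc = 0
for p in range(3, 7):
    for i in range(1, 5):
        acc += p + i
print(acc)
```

112

p=3,i=1: acc = 0+4 = 4
p=3,i=2: acc = 4+5 = 9
p=3,i=3: acc = 9+6 = 15
p=3,i=4: acc = 15+7 = 22
p=4,i=1: acc = 22+5 = 27
p=4,i=2: acc = 27+6 = 33
p=4,i=3: acc = 33+7 = 40
p=4,i=4: acc = 40+8 = 48
p=5,i=1: acc = 48+6 = 54
p=5,i=2: acc = 54+7 = 61
p=5,i=3: acc = 61+8 = 69
p=5,i=4: acc = 69+9 = 78
p=6,i=1: acc = 78+7 = 85
p=6,i=2: acc = 85+8 = 93
p=6,i=3: acc = 93+9 = 102
p=6,i=4: acc = 102+10 = 112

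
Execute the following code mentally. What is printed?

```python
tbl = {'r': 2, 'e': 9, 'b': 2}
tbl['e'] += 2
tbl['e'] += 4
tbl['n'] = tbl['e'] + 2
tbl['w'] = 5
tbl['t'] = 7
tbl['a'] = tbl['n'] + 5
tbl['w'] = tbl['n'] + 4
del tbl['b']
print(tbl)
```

{'r': 2, 'e': 15, 'n': 17, 'w': 21, 't': 7, 'a': 22}

tbl['e'] = 9+2 = 11 → {'r': 2, 'e': 11, 'b': 2}
tbl['e'] = 11+4 = 15 → {'r': 2, 'e': 15, 'b': 2}
tbl['n'] = tbl['e']+2 = 17 → {'r': 2, 'e': 15, 'b': 2, 'n': 17}
tbl['w'] = 5 → {'r': 2, 'e': 15, 'b': 2, 'n': 17, 'w': 5}
tbl['t'] = 7 → {'r': 2, 'e': 15, 'b': 2, 'n': 17, 'w': 5, 't': 7}
tbl['a'] = tbl['n']+5 = 22 → {'r': 2, 'e': 15, 'b': 2, 'n': 17, 'w': 5, 't': 7, 'a': 22}
tbl['w'] = tbl['n']+4 = 21 → {'r': 2, 'e': 15, 'b': 2, 'n': 17, 'w': 21, 't': 7, 'a': 22}
del 'b' → {'r': 2, 'e': 15, 'n': 17, 'w': 21, 't': 7, 'a': 22}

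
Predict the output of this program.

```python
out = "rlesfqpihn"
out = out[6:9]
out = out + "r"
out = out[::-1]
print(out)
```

slice [6:9] → 'pih'
+ 'r' → 'pihr'
reverse → 'rhip'

rhip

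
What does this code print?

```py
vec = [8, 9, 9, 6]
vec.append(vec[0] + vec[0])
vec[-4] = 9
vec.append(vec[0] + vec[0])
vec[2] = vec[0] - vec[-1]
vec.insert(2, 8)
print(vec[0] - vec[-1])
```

-8

append vec[0]+vec[0] = 8+8 = 16 → [8, 9, 9, 6, 16]
vec[-4] = 9 → [8, 9, 9, 6, 16]
append vec[0]+vec[0] = 8+8 = 16 → [8, 9, 9, 6, 16, 16]
vec[2] = vec[0]-vec[-1] = 8-16 = -8 → [8, 9, -8, 6, 16, 16]
insert 8 at 2 → [8, 9, 8, -8, 6, 16, 16]
vec[0]-vec[-1] = 8-16 = -8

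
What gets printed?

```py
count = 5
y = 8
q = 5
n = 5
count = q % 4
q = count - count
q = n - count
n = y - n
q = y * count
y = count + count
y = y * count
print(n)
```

3

count = 5%4 = 1
q = 1-1 = 0
q = 5-1 = 4
n = 8-5 = 3
q = 8*1 = 8
y = 1+1 = 2
y = 2*1 = 2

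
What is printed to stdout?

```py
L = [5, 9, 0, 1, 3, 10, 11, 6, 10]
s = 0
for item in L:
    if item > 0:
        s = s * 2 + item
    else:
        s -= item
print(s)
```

1442

item=5: >0, s = 0*2+5 = 5
item=9: >0, s = 5*2+9 = 19
item=0: not >0, s = 19-0 = 19
item=1: >0, s = 19*2+1 = 39
item=3: >0, s = 39*2+3 = 81
item=10: >0, s = 81*2+10 = 172
item=11: >0, s = 172*2+11 = 355
item=6: >0, s = 355*2+6 = 716
item=10: >0, s = 716*2+10 = 1442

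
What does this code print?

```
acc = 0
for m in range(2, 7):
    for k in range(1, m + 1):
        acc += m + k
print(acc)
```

m=2,k=1: acc = 0+3 = 3
m=2,k=2: acc = 3+4 = 7
m=3,k=1: acc = 7+4 = 11
m=3,k=2: acc = 11+5 = 16
m=3,k=3: acc = 16+6 = 22
m=4,k=1: acc = 22+5 = 27
m=4,k=2: acc = 27+6 = 33
m=4,k=3: acc = 33+7 = 40
m=4,k=4: acc = 40+8 = 48
m=5,k=1: acc = 48+6 = 54
m=5,k=2: acc = 54+7 = 61
m=5,k=3: acc = 61+8 = 69
m=5,k=4: acc = 69+9 = 78
m=5,k=5: acc = 78+10 = 88
m=6,k=1: acc = 88+7 = 95
m=6,k=2: acc = 95+8 = 103
m=6,k=3: acc = 103+9 = 112
m=6,k=4: acc = 112+10 = 122
m=6,k=5: acc = 122+11 = 133
m=6,k=6: acc = 133+12 = 145

145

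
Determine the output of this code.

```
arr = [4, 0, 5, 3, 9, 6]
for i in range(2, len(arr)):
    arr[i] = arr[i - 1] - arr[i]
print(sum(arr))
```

-49

i=2: arr[2] = 0-5 = -5 → [4, 0, -5, 3, 9, 6]
i=3: arr[3] = (-5)-3 = -8 → [4, 0, -5, -8, 9, 6]
i=4: arr[4] = (-8)-9 = -17 → [4, 0, -5, -8, -17, 6]
i=5: arr[5] = (-17)-6 = -23 → [4, 0, -5, -8, -17, -23]
sum = -49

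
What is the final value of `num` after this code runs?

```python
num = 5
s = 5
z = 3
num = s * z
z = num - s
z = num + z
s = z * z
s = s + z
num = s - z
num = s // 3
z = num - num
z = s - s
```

216

num = 5*3 = 15
z = 15-5 = 10
z = 15+10 = 25
s = 25*25 = 625
s = 625+25 = 650
num = 650-25 = 625
num = 650//3 = 216
z = 216-216 = 0
z = 650-650 = 0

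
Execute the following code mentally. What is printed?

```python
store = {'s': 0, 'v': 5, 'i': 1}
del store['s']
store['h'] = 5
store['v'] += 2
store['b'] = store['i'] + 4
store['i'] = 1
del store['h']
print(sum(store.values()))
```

del 's' → {'v': 5, 'i': 1}
store['h'] = 5 → {'v': 5, 'i': 1, 'h': 5}
store['v'] = 5+2 = 7 → {'v': 7, 'i': 1, 'h': 5}
store['b'] = store['i']+4 = 5 → {'v': 7, 'i': 1, 'h': 5, 'b': 5}
store['i'] = 1 → {'v': 7, 'i': 1, 'h': 5, 'b': 5}
del 'h' → {'v': 7, 'i': 1, 'b': 5}
sum of values = 13

13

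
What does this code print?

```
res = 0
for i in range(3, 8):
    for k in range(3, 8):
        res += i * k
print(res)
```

i=3,k=3: res = 0+9 = 9
i=3,k=4: res = 9+12 = 21
i=3,k=5: res = 21+15 = 36
i=3,k=6: res = 36+18 = 54
i=3,k=7: res = 54+21 = 75
i=4,k=3: res = 75+12 = 87
i=4,k=4: res = 87+16 = 103
i=4,k=5: res = 103+20 = 123
i=4,k=6: res = 123+24 = 147
i=4,k=7: res = 147+28 = 175
i=5,k=3: res = 175+15 = 190
i=5,k=4: res = 190+20 = 210
i=5,k=5: res = 210+25 = 235
i=5,k=6: res = 235+30 = 265
i=5,k=7: res = 265+35 = 300
i=6,k=3: res = 300+18 = 318
i=6,k=4: res = 318+24 = 342
i=6,k=5: res = 342+30 = 372
i=6,k=6: res = 372+36 = 408
i=6,k=7: res = 408+42 = 450
i=7,k=3: res = 450+21 = 471
i=7,k=4: res = 471+28 = 499
i=7,k=5: res = 499+35 = 534
i=7,k=6: res = 534+42 = 576
i=7,k=7: res = 576+49 = 625

625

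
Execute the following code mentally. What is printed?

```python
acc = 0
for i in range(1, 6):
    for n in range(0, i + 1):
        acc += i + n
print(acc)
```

105

i=1,n=0: acc = 0+1 = 1
i=1,n=1: acc = 1+2 = 3
i=2,n=0: acc = 3+2 = 5
i=2,n=1: acc = 5+3 = 8
i=2,n=2: acc = 8+4 = 12
i=3,n=0: acc = 12+3 = 15
i=3,n=1: acc = 15+4 = 19
i=3,n=2: acc = 19+5 = 24
i=3,n=3: acc = 24+6 = 30
i=4,n=0: acc = 30+4 = 34
i=4,n=1: acc = 34+5 = 39
i=4,n=2: acc = 39+6 = 45
i=4,n=3: acc = 45+7 = 52
i=4,n=4: acc = 52+8 = 60
i=5,n=0: acc = 60+5 = 65
i=5,n=1: acc = 65+6 = 71
i=5,n=2: acc = 71+7 = 78
i=5,n=3: acc = 78+8 = 86
i=5,n=4: acc = 86+9 = 95
i=5,n=5: acc = 95+10 = 105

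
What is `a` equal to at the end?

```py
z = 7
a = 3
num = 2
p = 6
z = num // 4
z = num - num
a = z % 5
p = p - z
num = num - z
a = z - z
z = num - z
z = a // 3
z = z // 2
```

0

z = 2//4 = 0
z = 2-2 = 0
a = 0%5 = 0
p = 6-0 = 6
num = 2-0 = 2
a = 0-0 = 0
z = 2-0 = 2
z = 0//3 = 0
z = 0//2 = 0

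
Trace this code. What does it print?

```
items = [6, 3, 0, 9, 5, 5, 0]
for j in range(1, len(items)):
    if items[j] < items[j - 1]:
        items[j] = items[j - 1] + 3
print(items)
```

j=1: 3<6, items[1] = 6+3 = 9 → [6, 9, 0, 9, 5, 5, 0]
j=2: 0<9, items[2] = 9+3 = 12 → [6, 9, 12, 9, 5, 5, 0]
j=3: 9<12, items[3] = 12+3 = 15 → [6, 9, 12, 15, 5, 5, 0]
j=4: 5<15, items[4] = 15+3 = 18 → [6, 9, 12, 15, 18, 5, 0]
j=5: 5<18, items[5] = 18+3 = 21 → [6, 9, 12, 15, 18, 21, 0]
j=6: 0<21, items[6] = 21+3 = 24 → [6, 9, 12, 15, 18, 21, 24]

[6, 9, 12, 15, 18, 21, 24]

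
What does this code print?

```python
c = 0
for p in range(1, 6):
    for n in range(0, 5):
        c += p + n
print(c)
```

p=1,n=0: c = 0+1 = 1
p=1,n=1: c = 1+2 = 3
p=1,n=2: c = 3+3 = 6
p=1,n=3: c = 6+4 = 10
p=1,n=4: c = 10+5 = 15
p=2,n=0: c = 15+2 = 17
p=2,n=1: c = 17+3 = 20
p=2,n=2: c = 20+4 = 24
p=2,n=3: c = 24+5 = 29
p=2,n=4: c = 29+6 = 35
p=3,n=0: c = 35+3 = 38
p=3,n=1: c = 38+4 = 42
p=3,n=2: c = 42+5 = 47
p=3,n=3: c = 47+6 = 53
p=3,n=4: c = 53+7 = 60
p=4,n=0: c = 60+4 = 64
p=4,n=1: c = 64+5 = 69
p=4,n=2: c = 69+6 = 75
p=4,n=3: c = 75+7 = 82
p=4,n=4: c = 82+8 = 90
p=5,n=0: c = 90+5 = 95
p=5,n=1: c = 95+6 = 101
p=5,n=2: c = 101+7 = 108
p=5,n=3: c = 108+8 = 116
p=5,n=4: c = 116+9 = 125

125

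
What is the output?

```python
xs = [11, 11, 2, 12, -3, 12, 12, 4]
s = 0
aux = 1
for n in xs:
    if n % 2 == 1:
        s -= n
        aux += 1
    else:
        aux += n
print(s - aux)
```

n=11: odd, s = 0-11 = -11; aux=2
n=11: odd, s = (-11)-11 = -22; aux=3
n=2: not odd; aux=5
n=12: not odd; aux=17
n=-3: odd, s = (-22)-(-3) = -19; aux=18
n=12: not odd; aux=30
n=12: not odd; aux=42
n=4: not odd; aux=46
s-aux = (-19)-46 = -65

-65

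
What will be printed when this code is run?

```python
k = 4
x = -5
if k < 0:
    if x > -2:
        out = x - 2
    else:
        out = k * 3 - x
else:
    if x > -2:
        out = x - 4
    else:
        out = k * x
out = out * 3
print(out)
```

k=4, x=-5
k < 0 is False; x > -2 is False
→ out = k * x = -20
out = (-20)*3 = -60

-60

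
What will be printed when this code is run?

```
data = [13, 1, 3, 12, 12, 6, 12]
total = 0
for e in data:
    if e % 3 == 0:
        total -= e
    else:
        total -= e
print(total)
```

e=13: not %3==0, total = 0-13 = -13
e=1: not %3==0, total = (-13)-1 = -14
e=3: %3==0, total = (-14)-3 = -17
e=12: %3==0, total = (-17)-12 = -29
e=12: %3==0, total = (-29)-12 = -41
e=6: %3==0, total = (-41)-6 = -47
e=12: %3==0, total = (-47)-12 = -59

-59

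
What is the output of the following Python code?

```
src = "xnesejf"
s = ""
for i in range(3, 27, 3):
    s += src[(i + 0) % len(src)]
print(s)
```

sfejnexs

i=3: add src[3]='s' → 's'
i=6: add src[6]='f' → 'sf'
i=9: add src[2]='e' → 'sfe'
i=12: add src[5]='j' → 'sfej'
i=15: add src[1]='n' → 'sfejn'
i=18: add src[4]='e' → 'sfejne'
i=21: add src[0]='x' → 'sfejnex'
i=24: add src[3]='s' → 'sfejnexs'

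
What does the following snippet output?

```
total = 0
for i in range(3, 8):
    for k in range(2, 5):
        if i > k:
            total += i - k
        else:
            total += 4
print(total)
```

43

i=3,k=2: 3>2, total = 0+1 = 1
i=3,k=3: not 3>3, total = 1+4 = 5
i=3,k=4: not 3>4, total = 5+4 = 9
i=4,k=2: 4>2, total = 9+2 = 11
i=4,k=3: 4>3, total = 11+1 = 12
i=4,k=4: not 4>4, total = 12+4 = 16
i=5,k=2: 5>2, total = 16+3 = 19
i=5,k=3: 5>3, total = 19+2 = 21
i=5,k=4: 5>4, total = 21+1 = 22
i=6,k=2: 6>2, total = 22+4 = 26
i=6,k=3: 6>3, total = 26+3 = 29
i=6,k=4: 6>4, total = 29+2 = 31
i=7,k=2: 7>2, total = 31+5 = 36
i=7,k=3: 7>3, total = 36+4 = 40
i=7,k=4: 7>4, total = 40+3 = 43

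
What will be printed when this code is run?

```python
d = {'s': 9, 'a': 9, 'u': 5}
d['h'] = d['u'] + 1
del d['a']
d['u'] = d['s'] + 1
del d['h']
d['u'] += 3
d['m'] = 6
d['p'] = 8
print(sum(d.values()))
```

36

d['h'] = d['u']+1 = 6 → {'s': 9, 'a': 9, 'u': 5, 'h': 6}
del 'a' → {'s': 9, 'u': 5, 'h': 6}
d['u'] = d['s']+1 = 10 → {'s': 9, 'u': 10, 'h': 6}
del 'h' → {'s': 9, 'u': 10}
d['u'] = 10+3 = 13 → {'s': 9, 'u': 13}
d['m'] = 6 → {'s': 9, 'u': 13, 'm': 6}
d['p'] = 8 → {'s': 9, 'u': 13, 'm': 6, 'p': 8}
sum of values = 36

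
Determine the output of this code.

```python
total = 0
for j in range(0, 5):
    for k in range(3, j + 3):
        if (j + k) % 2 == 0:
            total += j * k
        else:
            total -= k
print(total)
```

j=1,k=3: even sum, total = 0+3 = 3
j=2,k=3: odd sum, total = 3-3 = 0
j=2,k=4: even sum, total = 0+8 = 8
j=3,k=3: even sum, total = 8+9 = 17
j=3,k=4: odd sum, total = 17-4 = 13
j=3,k=5: even sum, total = 13+15 = 28
j=4,k=3: odd sum, total = 28-3 = 25
j=4,k=4: even sum, total = 25+16 = 41
j=4,k=5: odd sum, total = 41-5 = 36
j=4,k=6: even sum, total = 36+24 = 60

60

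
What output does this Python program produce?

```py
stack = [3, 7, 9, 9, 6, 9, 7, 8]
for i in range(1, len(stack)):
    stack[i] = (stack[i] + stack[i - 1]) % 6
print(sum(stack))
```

i=1: stack[1] = (7+3)%6 = 4 → [3, 4, 9, 9, 6, 9, 7, 8]
i=2: stack[2] = (9+4)%6 = 1 → [3, 4, 1, 9, 6, 9, 7, 8]
i=3: stack[3] = (9+1)%6 = 4 → [3, 4, 1, 4, 6, 9, 7, 8]
i=4: stack[4] = (6+4)%6 = 4 → [3, 4, 1, 4, 4, 9, 7, 8]
i=5: stack[5] = (9+4)%6 = 1 → [3, 4, 1, 4, 4, 1, 7, 8]
i=6: stack[6] = (7+1)%6 = 2 → [3, 4, 1, 4, 4, 1, 2, 8]
i=7: stack[7] = (8+2)%6 = 4 → [3, 4, 1, 4, 4, 1, 2, 4]
sum = 23

23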